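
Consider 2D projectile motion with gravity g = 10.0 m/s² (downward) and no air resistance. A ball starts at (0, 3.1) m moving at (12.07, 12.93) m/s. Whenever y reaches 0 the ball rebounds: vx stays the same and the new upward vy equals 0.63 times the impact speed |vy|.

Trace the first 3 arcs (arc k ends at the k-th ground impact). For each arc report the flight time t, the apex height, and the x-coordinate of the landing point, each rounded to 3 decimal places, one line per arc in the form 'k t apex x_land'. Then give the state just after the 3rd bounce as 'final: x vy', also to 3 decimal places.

1 2.807 11.459 33.879
2 1.907 4.548 56.903
3 1.202 1.805 71.407
final: 71.407 3.785

Arc 1: start y=3.100, vy=12.930 → t=2.807, apex=11.459, x_land=33.879, impact vy=-15.139
  bounce: vy ← 0.63·15.139 = 9.537
Arc 2: start y=0.000, vy=9.537 → t=1.907, apex=4.548, x_land=56.903, impact vy=-9.537
  bounce: vy ← 0.63·9.537 = 6.009
Arc 3: start y=0.000, vy=6.009 → t=1.202, apex=1.805, x_land=71.407, impact vy=-6.009
  bounce: vy ← 0.63·6.009 = 3.785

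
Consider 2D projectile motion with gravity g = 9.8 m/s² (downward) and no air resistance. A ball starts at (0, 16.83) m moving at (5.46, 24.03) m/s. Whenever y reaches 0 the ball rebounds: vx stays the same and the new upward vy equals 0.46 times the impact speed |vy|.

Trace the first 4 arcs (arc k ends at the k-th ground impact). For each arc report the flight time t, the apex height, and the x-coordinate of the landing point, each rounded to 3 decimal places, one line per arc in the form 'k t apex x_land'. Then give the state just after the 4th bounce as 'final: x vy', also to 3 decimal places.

Arc 1: start y=16.830, vy=24.030 → t=5.526, apex=46.291, x_land=30.170, impact vy=-30.122
  bounce: vy ← 0.46·30.122 = 13.856
Arc 2: start y=0.000, vy=13.856 → t=2.828, apex=9.795, x_land=45.610, impact vy=-13.856
  bounce: vy ← 0.46·13.856 = 6.374
Arc 3: start y=0.000, vy=6.374 → t=1.301, apex=2.073, x_land=52.712, impact vy=-6.374
  bounce: vy ← 0.46·6.374 = 2.932
Arc 4: start y=0.000, vy=2.932 → t=0.598, apex=0.439, x_land=55.979, impact vy=-2.932
  bounce: vy ← 0.46·2.932 = 1.349

1 5.526 46.291 30.170
2 2.828 9.795 45.610
3 1.301 2.073 52.712
4 0.598 0.439 55.979
final: 55.979 1.349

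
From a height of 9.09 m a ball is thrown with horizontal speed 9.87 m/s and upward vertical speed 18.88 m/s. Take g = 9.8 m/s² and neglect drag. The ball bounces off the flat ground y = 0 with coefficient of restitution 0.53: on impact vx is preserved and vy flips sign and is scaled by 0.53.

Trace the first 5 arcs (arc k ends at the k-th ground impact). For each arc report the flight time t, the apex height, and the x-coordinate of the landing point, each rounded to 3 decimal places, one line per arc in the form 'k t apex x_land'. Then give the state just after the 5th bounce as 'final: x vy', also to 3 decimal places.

Arc 1: start y=9.090, vy=18.880 → t=4.286, apex=27.276, x_land=42.302, impact vy=-23.122
  bounce: vy ← 0.53·23.122 = 12.255
Arc 2: start y=0.000, vy=12.255 → t=2.501, apex=7.662, x_land=66.986, impact vy=-12.255
  bounce: vy ← 0.53·12.255 = 6.495
Arc 3: start y=0.000, vy=6.495 → t=1.325, apex=2.152, x_land=80.069, impact vy=-6.495
  bounce: vy ← 0.53·6.495 = 3.442
Arc 4: start y=0.000, vy=3.442 → t=0.703, apex=0.605, x_land=87.002, impact vy=-3.442
  bounce: vy ← 0.53·3.442 = 1.824
Arc 5: start y=0.000, vy=1.824 → t=0.372, apex=0.170, x_land=90.677, impact vy=-1.824
  bounce: vy ← 0.53·1.824 = 0.967

1 4.286 27.276 42.302
2 2.501 7.662 66.986
3 1.325 2.152 80.069
4 0.703 0.605 87.002
5 0.372 0.170 90.677
final: 90.677 0.967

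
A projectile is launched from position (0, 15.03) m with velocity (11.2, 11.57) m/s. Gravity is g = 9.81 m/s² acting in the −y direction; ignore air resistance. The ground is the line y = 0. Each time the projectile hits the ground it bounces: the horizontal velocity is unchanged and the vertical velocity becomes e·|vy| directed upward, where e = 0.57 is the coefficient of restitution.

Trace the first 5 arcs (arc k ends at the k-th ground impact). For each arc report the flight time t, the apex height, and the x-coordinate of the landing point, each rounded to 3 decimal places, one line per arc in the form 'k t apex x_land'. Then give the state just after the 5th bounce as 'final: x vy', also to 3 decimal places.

Arc 1: start y=15.030, vy=11.570 → t=3.290, apex=21.853, x_land=36.850, impact vy=-20.706
  bounce: vy ← 0.57·20.706 = 11.803
Arc 2: start y=0.000, vy=11.803 → t=2.406, apex=7.100, x_land=63.800, impact vy=-11.803
  bounce: vy ← 0.57·11.803 = 6.727
Arc 3: start y=0.000, vy=6.727 → t=1.372, apex=2.307, x_land=79.161, impact vy=-6.727
  bounce: vy ← 0.57·6.727 = 3.835
Arc 4: start y=0.000, vy=3.835 → t=0.782, apex=0.749, x_land=87.917, impact vy=-3.835
  bounce: vy ← 0.57·3.835 = 2.186
Arc 5: start y=0.000, vy=2.186 → t=0.446, apex=0.244, x_land=92.908, impact vy=-2.186
  bounce: vy ← 0.57·2.186 = 1.246

1 3.290 21.853 36.850
2 2.406 7.100 63.800
3 1.372 2.307 79.161
4 0.782 0.749 87.917
5 0.446 0.244 92.908
final: 92.908 1.246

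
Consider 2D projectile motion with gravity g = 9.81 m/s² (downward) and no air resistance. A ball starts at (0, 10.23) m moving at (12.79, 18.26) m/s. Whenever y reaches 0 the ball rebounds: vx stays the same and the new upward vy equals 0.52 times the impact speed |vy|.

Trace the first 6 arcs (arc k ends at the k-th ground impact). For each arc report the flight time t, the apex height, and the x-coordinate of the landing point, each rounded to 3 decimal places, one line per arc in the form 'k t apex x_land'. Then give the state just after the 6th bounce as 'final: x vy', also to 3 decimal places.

1 4.217 27.224 53.939
2 2.450 7.361 85.276
3 1.274 1.991 101.572
4 0.663 0.538 110.045
5 0.345 0.146 114.452
6 0.179 0.039 116.743
final: 116.743 0.457

Arc 1: start y=10.230, vy=18.260 → t=4.217, apex=27.224, x_land=53.939, impact vy=-23.111
  bounce: vy ← 0.52·23.111 = 12.018
Arc 2: start y=0.000, vy=12.018 → t=2.450, apex=7.361, x_land=85.276, impact vy=-12.018
  bounce: vy ← 0.52·12.018 = 6.249
Arc 3: start y=0.000, vy=6.249 → t=1.274, apex=1.991, x_land=101.572, impact vy=-6.249
  bounce: vy ← 0.52·6.249 = 3.250
Arc 4: start y=0.000, vy=3.250 → t=0.663, apex=0.538, x_land=110.045, impact vy=-3.250
  bounce: vy ← 0.52·3.250 = 1.690
Arc 5: start y=0.000, vy=1.690 → t=0.345, apex=0.146, x_land=114.452, impact vy=-1.690
  bounce: vy ← 0.52·1.690 = 0.879
Arc 6: start y=0.000, vy=0.879 → t=0.179, apex=0.039, x_land=116.743, impact vy=-0.879
  bounce: vy ← 0.52·0.879 = 0.457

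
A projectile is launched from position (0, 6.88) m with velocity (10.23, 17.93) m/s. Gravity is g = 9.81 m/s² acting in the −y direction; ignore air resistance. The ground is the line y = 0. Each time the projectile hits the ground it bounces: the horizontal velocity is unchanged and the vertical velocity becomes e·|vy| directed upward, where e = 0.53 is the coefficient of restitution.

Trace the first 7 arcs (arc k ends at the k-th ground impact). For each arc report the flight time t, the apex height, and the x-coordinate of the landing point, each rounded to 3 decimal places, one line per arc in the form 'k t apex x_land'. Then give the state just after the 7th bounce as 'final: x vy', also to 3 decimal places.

1 4.006 23.266 40.978
2 2.309 6.535 64.594
3 1.224 1.836 77.111
4 0.648 0.516 83.745
5 0.344 0.145 87.261
6 0.182 0.041 89.124
7 0.097 0.011 90.112
final: 90.112 0.251

Arc 1: start y=6.880, vy=17.930 → t=4.006, apex=23.266, x_land=40.978, impact vy=-21.365
  bounce: vy ← 0.53·21.365 = 11.324
Arc 2: start y=0.000, vy=11.324 → t=2.309, apex=6.535, x_land=64.594, impact vy=-11.324
  bounce: vy ← 0.53·11.324 = 6.001
Arc 3: start y=0.000, vy=6.001 → t=1.224, apex=1.836, x_land=77.111, impact vy=-6.001
  bounce: vy ← 0.53·6.001 = 3.181
Arc 4: start y=0.000, vy=3.181 → t=0.648, apex=0.516, x_land=83.745, impact vy=-3.181
  bounce: vy ← 0.53·3.181 = 1.686
Arc 5: start y=0.000, vy=1.686 → t=0.344, apex=0.145, x_land=87.261, impact vy=-1.686
  bounce: vy ← 0.53·1.686 = 0.893
Arc 6: start y=0.000, vy=0.893 → t=0.182, apex=0.041, x_land=89.124, impact vy=-0.893
  bounce: vy ← 0.53·0.893 = 0.474
Arc 7: start y=0.000, vy=0.474 → t=0.097, apex=0.011, x_land=90.112, impact vy=-0.474
  bounce: vy ← 0.53·0.474 = 0.251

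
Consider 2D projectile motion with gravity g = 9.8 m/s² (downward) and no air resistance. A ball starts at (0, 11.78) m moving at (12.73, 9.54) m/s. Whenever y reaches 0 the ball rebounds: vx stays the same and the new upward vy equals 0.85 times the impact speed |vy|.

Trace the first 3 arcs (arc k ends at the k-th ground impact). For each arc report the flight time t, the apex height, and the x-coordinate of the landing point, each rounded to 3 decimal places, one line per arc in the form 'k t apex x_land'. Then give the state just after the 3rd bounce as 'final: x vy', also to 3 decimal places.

1 2.804 16.423 35.698
2 3.112 11.866 75.318
3 2.645 8.573 108.994
final: 108.994 11.018

Arc 1: start y=11.780, vy=9.540 → t=2.804, apex=16.423, x_land=35.698, impact vy=-17.942
  bounce: vy ← 0.85·17.942 = 15.250
Arc 2: start y=0.000, vy=15.250 → t=3.112, apex=11.866, x_land=75.318, impact vy=-15.250
  bounce: vy ← 0.85·15.250 = 12.963
Arc 3: start y=0.000, vy=12.963 → t=2.645, apex=8.573, x_land=108.994, impact vy=-12.963
  bounce: vy ← 0.85·12.963 = 11.018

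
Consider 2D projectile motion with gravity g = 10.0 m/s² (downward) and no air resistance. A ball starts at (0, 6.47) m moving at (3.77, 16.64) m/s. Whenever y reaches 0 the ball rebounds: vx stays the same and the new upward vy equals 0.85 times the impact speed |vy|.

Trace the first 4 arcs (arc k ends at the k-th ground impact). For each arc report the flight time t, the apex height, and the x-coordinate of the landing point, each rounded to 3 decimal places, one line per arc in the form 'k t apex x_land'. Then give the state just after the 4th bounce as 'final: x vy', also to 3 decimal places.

1 3.680 20.314 13.872
2 3.427 14.677 26.791
3 2.913 10.604 37.771
4 2.476 7.662 47.105
final: 47.105 10.522

Arc 1: start y=6.470, vy=16.640 → t=3.680, apex=20.314, x_land=13.872, impact vy=-20.157
  bounce: vy ← 0.85·20.157 = 17.133
Arc 2: start y=0.000, vy=17.133 → t=3.427, apex=14.677, x_land=26.791, impact vy=-17.133
  bounce: vy ← 0.85·17.133 = 14.563
Arc 3: start y=0.000, vy=14.563 → t=2.913, apex=10.604, x_land=37.771, impact vy=-14.563
  bounce: vy ← 0.85·14.563 = 12.379
Arc 4: start y=0.000, vy=12.379 → t=2.476, apex=7.662, x_land=47.105, impact vy=-12.379
  bounce: vy ← 0.85·12.379 = 10.522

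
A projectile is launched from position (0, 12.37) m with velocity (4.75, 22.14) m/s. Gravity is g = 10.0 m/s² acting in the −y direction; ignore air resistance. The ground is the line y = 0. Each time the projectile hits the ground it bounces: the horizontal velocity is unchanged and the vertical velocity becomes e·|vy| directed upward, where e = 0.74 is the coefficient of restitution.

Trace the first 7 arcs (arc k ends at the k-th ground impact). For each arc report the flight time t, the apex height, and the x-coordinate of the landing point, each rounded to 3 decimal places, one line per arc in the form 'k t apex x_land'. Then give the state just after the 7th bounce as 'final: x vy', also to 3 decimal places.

Arc 1: start y=12.370, vy=22.140 → t=4.930, apex=36.879, x_land=23.417, impact vy=-27.158
  bounce: vy ← 0.74·27.158 = 20.097
Arc 2: start y=0.000, vy=20.097 → t=4.019, apex=20.195, x_land=42.509, impact vy=-20.097
  bounce: vy ← 0.74·20.097 = 14.872
Arc 3: start y=0.000, vy=14.872 → t=2.974, apex=11.059, x_land=56.637, impact vy=-14.872
  bounce: vy ← 0.74·14.872 = 11.005
Arc 4: start y=0.000, vy=11.005 → t=2.201, apex=6.056, x_land=67.092, impact vy=-11.005
  bounce: vy ← 0.74·11.005 = 8.144
Arc 5: start y=0.000, vy=8.144 → t=1.629, apex=3.316, x_land=74.829, impact vy=-8.144
  bounce: vy ← 0.74·8.144 = 6.026
Arc 6: start y=0.000, vy=6.026 → t=1.205, apex=1.816, x_land=80.554, impact vy=-6.026
  bounce: vy ← 0.74·6.026 = 4.460
Arc 7: start y=0.000, vy=4.460 → t=0.892, apex=0.994, x_land=84.791, impact vy=-4.460
  bounce: vy ← 0.74·4.460 = 3.300

1 4.930 36.879 23.417
2 4.019 20.195 42.509
3 2.974 11.059 56.637
4 2.201 6.056 67.092
5 1.629 3.316 74.829
6 1.205 1.816 80.554
7 0.892 0.994 84.791
final: 84.791 3.300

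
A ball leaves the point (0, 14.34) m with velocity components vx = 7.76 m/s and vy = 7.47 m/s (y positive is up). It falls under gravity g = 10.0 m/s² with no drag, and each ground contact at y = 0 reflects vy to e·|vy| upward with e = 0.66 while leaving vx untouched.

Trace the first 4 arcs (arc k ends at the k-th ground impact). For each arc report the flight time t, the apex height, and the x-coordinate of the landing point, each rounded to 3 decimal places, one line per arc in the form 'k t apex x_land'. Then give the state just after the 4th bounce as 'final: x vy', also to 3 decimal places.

1 2.598 17.130 20.160
2 2.443 7.462 39.120
3 1.613 3.250 51.633
4 1.064 1.416 59.892
final: 59.892 3.512

Arc 1: start y=14.340, vy=7.470 → t=2.598, apex=17.130, x_land=20.160, impact vy=-18.509
  bounce: vy ← 0.66·18.509 = 12.216
Arc 2: start y=0.000, vy=12.216 → t=2.443, apex=7.462, x_land=39.120, impact vy=-12.216
  bounce: vy ← 0.66·12.216 = 8.063
Arc 3: start y=0.000, vy=8.063 → t=1.613, apex=3.250, x_land=51.633, impact vy=-8.063
  bounce: vy ← 0.66·8.063 = 5.321
Arc 4: start y=0.000, vy=5.321 → t=1.064, apex=1.416, x_land=59.892, impact vy=-5.321
  bounce: vy ← 0.66·5.321 = 3.512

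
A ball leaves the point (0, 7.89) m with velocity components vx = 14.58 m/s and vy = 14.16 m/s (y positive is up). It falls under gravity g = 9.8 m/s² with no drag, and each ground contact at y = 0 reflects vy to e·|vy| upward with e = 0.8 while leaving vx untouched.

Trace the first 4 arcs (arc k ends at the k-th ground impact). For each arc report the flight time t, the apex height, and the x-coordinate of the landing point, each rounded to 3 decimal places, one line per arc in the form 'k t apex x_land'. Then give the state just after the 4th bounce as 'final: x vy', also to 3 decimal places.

1 3.368 18.120 49.104
2 3.077 11.597 93.964
3 2.461 7.422 129.852
4 1.969 4.750 158.562
final: 158.562 7.719

Arc 1: start y=7.890, vy=14.160 → t=3.368, apex=18.120, x_land=49.104, impact vy=-18.845
  bounce: vy ← 0.8·18.845 = 15.076
Arc 2: start y=0.000, vy=15.076 → t=3.077, apex=11.597, x_land=93.964, impact vy=-15.076
  bounce: vy ← 0.8·15.076 = 12.061
Arc 3: start y=0.000, vy=12.061 → t=2.461, apex=7.422, x_land=129.852, impact vy=-12.061
  bounce: vy ← 0.8·12.061 = 9.649
Arc 4: start y=0.000, vy=9.649 → t=1.969, apex=4.750, x_land=158.562, impact vy=-9.649
  bounce: vy ← 0.8·9.649 = 7.719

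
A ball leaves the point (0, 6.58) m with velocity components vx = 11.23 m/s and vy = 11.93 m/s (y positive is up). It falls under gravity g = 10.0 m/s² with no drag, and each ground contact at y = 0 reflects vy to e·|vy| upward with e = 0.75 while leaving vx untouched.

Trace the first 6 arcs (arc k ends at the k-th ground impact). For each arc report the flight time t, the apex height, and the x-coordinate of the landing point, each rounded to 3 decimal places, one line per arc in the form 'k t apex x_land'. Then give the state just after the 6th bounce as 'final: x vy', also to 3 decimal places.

1 2.848 13.696 31.984
2 2.483 7.704 59.863
3 1.862 4.334 80.773
4 1.396 2.438 96.455
5 1.047 1.371 108.217
6 0.786 0.771 117.038
final: 117.038 2.946

Arc 1: start y=6.580, vy=11.930 → t=2.848, apex=13.696, x_land=31.984, impact vy=-16.551
  bounce: vy ← 0.75·16.551 = 12.413
Arc 2: start y=0.000, vy=12.413 → t=2.483, apex=7.704, x_land=59.863, impact vy=-12.413
  bounce: vy ← 0.75·12.413 = 9.310
Arc 3: start y=0.000, vy=9.310 → t=1.862, apex=4.334, x_land=80.773, impact vy=-9.310
  bounce: vy ← 0.75·9.310 = 6.982
Arc 4: start y=0.000, vy=6.982 → t=1.396, apex=2.438, x_land=96.455, impact vy=-6.982
  bounce: vy ← 0.75·6.982 = 5.237
Arc 5: start y=0.000, vy=5.237 → t=1.047, apex=1.371, x_land=108.217, impact vy=-5.237
  bounce: vy ← 0.75·5.237 = 3.928
Arc 6: start y=0.000, vy=3.928 → t=0.786, apex=0.771, x_land=117.038, impact vy=-3.928
  bounce: vy ← 0.75·3.928 = 2.946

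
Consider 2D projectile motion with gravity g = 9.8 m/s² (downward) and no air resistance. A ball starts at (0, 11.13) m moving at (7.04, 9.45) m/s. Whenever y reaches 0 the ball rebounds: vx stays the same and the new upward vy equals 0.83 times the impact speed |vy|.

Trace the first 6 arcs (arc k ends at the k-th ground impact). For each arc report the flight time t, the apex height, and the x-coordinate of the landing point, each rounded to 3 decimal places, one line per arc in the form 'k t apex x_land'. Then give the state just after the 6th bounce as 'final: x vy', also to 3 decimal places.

Arc 1: start y=11.130, vy=9.450 → t=2.753, apex=15.686, x_land=19.385, impact vy=-17.534
  bounce: vy ← 0.83·17.534 = 14.553
Arc 2: start y=0.000, vy=14.553 → t=2.970, apex=10.806, x_land=40.294, impact vy=-14.553
  bounce: vy ← 0.83·14.553 = 12.079
Arc 3: start y=0.000, vy=12.079 → t=2.465, apex=7.444, x_land=57.649, impact vy=-12.079
  bounce: vy ← 0.83·12.079 = 10.026
Arc 4: start y=0.000, vy=10.026 → t=2.046, apex=5.128, x_land=72.053, impact vy=-10.026
  bounce: vy ← 0.83·10.026 = 8.321
Arc 5: start y=0.000, vy=8.321 → t=1.698, apex=3.533, x_land=84.009, impact vy=-8.321
  bounce: vy ← 0.83·8.321 = 6.907
Arc 6: start y=0.000, vy=6.907 → t=1.410, apex=2.434, x_land=93.932, impact vy=-6.907
  bounce: vy ← 0.83·6.907 = 5.733

1 2.753 15.686 19.385
2 2.970 10.806 40.294
3 2.465 7.444 57.649
4 2.046 5.128 72.053
5 1.698 3.533 84.009
6 1.410 2.434 93.932
final: 93.932 5.733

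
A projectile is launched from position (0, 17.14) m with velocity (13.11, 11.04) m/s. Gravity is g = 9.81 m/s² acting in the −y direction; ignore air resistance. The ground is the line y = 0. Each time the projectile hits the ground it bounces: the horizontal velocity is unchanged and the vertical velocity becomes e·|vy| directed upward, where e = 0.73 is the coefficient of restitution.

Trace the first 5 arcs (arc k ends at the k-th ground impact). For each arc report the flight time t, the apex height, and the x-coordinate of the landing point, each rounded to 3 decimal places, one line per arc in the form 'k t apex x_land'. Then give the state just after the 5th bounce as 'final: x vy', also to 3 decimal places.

Arc 1: start y=17.140, vy=11.040 → t=3.307, apex=23.352, x_land=43.359, impact vy=-21.405
  bounce: vy ← 0.73·21.405 = 15.626
Arc 2: start y=0.000, vy=15.626 → t=3.186, apex=12.444, x_land=85.123, impact vy=-15.626
  bounce: vy ← 0.73·15.626 = 11.407
Arc 3: start y=0.000, vy=11.407 → t=2.326, apex=6.632, x_land=115.610, impact vy=-11.407
  bounce: vy ← 0.73·11.407 = 8.327
Arc 4: start y=0.000, vy=8.327 → t=1.698, apex=3.534, x_land=137.866, impact vy=-8.327
  bounce: vy ← 0.73·8.327 = 6.079
Arc 5: start y=0.000, vy=6.079 → t=1.239, apex=1.883, x_land=154.113, impact vy=-6.079
  bounce: vy ← 0.73·6.079 = 4.437

1 3.307 23.352 43.359
2 3.186 12.444 85.123
3 2.326 6.632 115.610
4 1.698 3.534 137.866
5 1.239 1.883 154.113
final: 154.113 4.437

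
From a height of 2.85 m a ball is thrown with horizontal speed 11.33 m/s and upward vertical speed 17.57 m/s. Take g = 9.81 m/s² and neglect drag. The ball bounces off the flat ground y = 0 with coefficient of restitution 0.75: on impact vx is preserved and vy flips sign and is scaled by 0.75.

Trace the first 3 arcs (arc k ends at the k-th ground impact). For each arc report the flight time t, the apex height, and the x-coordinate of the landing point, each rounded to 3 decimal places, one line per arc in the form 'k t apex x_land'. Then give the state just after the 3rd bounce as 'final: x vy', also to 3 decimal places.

1 3.738 18.584 42.346
2 2.920 10.454 75.427
3 2.190 5.880 100.237
final: 100.237 8.056

Arc 1: start y=2.850, vy=17.570 → t=3.738, apex=18.584, x_land=42.346, impact vy=-19.095
  bounce: vy ← 0.75·19.095 = 14.321
Arc 2: start y=0.000, vy=14.321 → t=2.920, apex=10.454, x_land=75.427, impact vy=-14.321
  bounce: vy ← 0.75·14.321 = 10.741
Arc 3: start y=0.000, vy=10.741 → t=2.190, apex=5.880, x_land=100.237, impact vy=-10.741
  bounce: vy ← 0.75·10.741 = 8.056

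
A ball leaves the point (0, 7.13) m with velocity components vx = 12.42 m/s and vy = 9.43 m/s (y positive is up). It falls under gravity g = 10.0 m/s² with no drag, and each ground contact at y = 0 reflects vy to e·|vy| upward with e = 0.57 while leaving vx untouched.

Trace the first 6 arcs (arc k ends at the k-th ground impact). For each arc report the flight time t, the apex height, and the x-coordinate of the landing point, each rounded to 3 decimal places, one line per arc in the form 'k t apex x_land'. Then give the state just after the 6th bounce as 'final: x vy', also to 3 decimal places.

Arc 1: start y=7.130, vy=9.430 → t=2.465, apex=11.576, x_land=30.610, impact vy=-15.216
  bounce: vy ← 0.57·15.216 = 8.673
Arc 2: start y=0.000, vy=8.673 → t=1.735, apex=3.761, x_land=52.154, impact vy=-8.673
  bounce: vy ← 0.57·8.673 = 4.944
Arc 3: start y=0.000, vy=4.944 → t=0.989, apex=1.222, x_land=64.434, impact vy=-4.944
  bounce: vy ← 0.57·4.944 = 2.818
Arc 4: start y=0.000, vy=2.818 → t=0.564, apex=0.397, x_land=71.434, impact vy=-2.818
  bounce: vy ← 0.57·2.818 = 1.606
Arc 5: start y=0.000, vy=1.606 → t=0.321, apex=0.129, x_land=75.424, impact vy=-1.606
  bounce: vy ← 0.57·1.606 = 0.916
Arc 6: start y=0.000, vy=0.916 → t=0.183, apex=0.042, x_land=77.698, impact vy=-0.916
  bounce: vy ← 0.57·0.916 = 0.522

1 2.465 11.576 30.610
2 1.735 3.761 52.154
3 0.989 1.222 64.434
4 0.564 0.397 71.434
5 0.321 0.129 75.424
6 0.183 0.042 77.698
final: 77.698 0.522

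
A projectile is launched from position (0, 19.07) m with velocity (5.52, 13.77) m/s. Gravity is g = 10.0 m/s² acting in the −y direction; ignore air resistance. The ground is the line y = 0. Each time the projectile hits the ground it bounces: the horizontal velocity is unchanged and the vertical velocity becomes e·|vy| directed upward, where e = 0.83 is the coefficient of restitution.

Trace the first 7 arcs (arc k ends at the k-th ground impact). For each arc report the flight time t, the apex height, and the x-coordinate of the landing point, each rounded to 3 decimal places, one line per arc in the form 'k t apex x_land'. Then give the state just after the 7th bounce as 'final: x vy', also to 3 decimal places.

Arc 1: start y=19.070, vy=13.770 → t=3.767, apex=28.551, x_land=20.792, impact vy=-23.896
  bounce: vy ← 0.83·23.896 = 19.834
Arc 2: start y=0.000, vy=19.834 → t=3.967, apex=19.669, x_land=42.688, impact vy=-19.834
  bounce: vy ← 0.83·19.834 = 16.462
Arc 3: start y=0.000, vy=16.462 → t=3.292, apex=13.550, x_land=60.862, impact vy=-16.462
  bounce: vy ← 0.83·16.462 = 13.663
Arc 4: start y=0.000, vy=13.663 → t=2.733, apex=9.334, x_land=75.946, impact vy=-13.663
  bounce: vy ← 0.83·13.663 = 11.341
Arc 5: start y=0.000, vy=11.341 → t=2.268, apex=6.430, x_land=88.466, impact vy=-11.341
  bounce: vy ← 0.83·11.341 = 9.413
Arc 6: start y=0.000, vy=9.413 → t=1.883, apex=4.430, x_land=98.858, impact vy=-9.413
  bounce: vy ← 0.83·9.413 = 7.813
Arc 7: start y=0.000, vy=7.813 → t=1.563, apex=3.052, x_land=107.483, impact vy=-7.813
  bounce: vy ← 0.83·7.813 = 6.484

1 3.767 28.551 20.792
2 3.967 19.669 42.688
3 3.292 13.550 60.862
4 2.733 9.334 75.946
5 2.268 6.430 88.466
6 1.883 4.430 98.858
7 1.563 3.052 107.483
final: 107.483 6.484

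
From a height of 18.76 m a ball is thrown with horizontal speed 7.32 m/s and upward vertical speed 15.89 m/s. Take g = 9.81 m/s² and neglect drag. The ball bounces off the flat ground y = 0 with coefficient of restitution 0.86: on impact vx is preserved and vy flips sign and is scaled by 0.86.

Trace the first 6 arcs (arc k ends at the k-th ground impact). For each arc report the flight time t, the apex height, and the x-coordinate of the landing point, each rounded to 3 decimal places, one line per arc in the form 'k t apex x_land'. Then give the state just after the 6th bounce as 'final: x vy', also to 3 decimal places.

Arc 1: start y=18.760, vy=15.890 → t=4.159, apex=31.629, x_land=30.445, impact vy=-24.911
  bounce: vy ← 0.86·24.911 = 21.424
Arc 2: start y=0.000, vy=21.424 → t=4.368, apex=23.393, x_land=62.416, impact vy=-21.424
  bounce: vy ← 0.86·21.424 = 18.424
Arc 3: start y=0.000, vy=18.424 → t=3.756, apex=17.301, x_land=89.912, impact vy=-18.424
  bounce: vy ← 0.86·18.424 = 15.845
Arc 4: start y=0.000, vy=15.845 → t=3.230, apex=12.796, x_land=113.558, impact vy=-15.845
  bounce: vy ← 0.86·15.845 = 13.627
Arc 5: start y=0.000, vy=13.627 → t=2.778, apex=9.464, x_land=133.894, impact vy=-13.627
  bounce: vy ← 0.86·13.627 = 11.719
Arc 6: start y=0.000, vy=11.719 → t=2.389, apex=7.000, x_land=151.382, impact vy=-11.719
  bounce: vy ← 0.86·11.719 = 10.078

1 4.159 31.629 30.445
2 4.368 23.393 62.416
3 3.756 17.301 89.912
4 3.230 12.796 113.558
5 2.778 9.464 133.894
6 2.389 7.000 151.382
final: 151.382 10.078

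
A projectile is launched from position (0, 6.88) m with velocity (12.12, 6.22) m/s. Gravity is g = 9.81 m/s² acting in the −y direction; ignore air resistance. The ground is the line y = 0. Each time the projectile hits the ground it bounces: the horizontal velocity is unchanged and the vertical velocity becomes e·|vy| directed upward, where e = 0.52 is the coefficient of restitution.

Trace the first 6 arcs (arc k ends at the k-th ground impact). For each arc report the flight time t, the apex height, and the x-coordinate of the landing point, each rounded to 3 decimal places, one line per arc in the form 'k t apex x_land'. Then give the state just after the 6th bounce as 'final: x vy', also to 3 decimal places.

1 1.977 8.852 23.966
2 1.397 2.394 40.899
3 0.726 0.647 49.705
4 0.378 0.175 54.283
5 0.196 0.047 56.664
6 0.102 0.013 57.902
final: 57.902 0.261

Arc 1: start y=6.880, vy=6.220 → t=1.977, apex=8.852, x_land=23.966, impact vy=-13.179
  bounce: vy ← 0.52·13.179 = 6.853
Arc 2: start y=0.000, vy=6.853 → t=1.397, apex=2.394, x_land=40.899, impact vy=-6.853
  bounce: vy ← 0.52·6.853 = 3.563
Arc 3: start y=0.000, vy=3.563 → t=0.726, apex=0.647, x_land=49.705, impact vy=-3.563
  bounce: vy ← 0.52·3.563 = 1.853
Arc 4: start y=0.000, vy=1.853 → t=0.378, apex=0.175, x_land=54.283, impact vy=-1.853
  bounce: vy ← 0.52·1.853 = 0.964
Arc 5: start y=0.000, vy=0.964 → t=0.196, apex=0.047, x_land=56.664, impact vy=-0.964
  bounce: vy ← 0.52·0.964 = 0.501
Arc 6: start y=0.000, vy=0.501 → t=0.102, apex=0.013, x_land=57.902, impact vy=-0.501
  bounce: vy ← 0.52·0.501 = 0.261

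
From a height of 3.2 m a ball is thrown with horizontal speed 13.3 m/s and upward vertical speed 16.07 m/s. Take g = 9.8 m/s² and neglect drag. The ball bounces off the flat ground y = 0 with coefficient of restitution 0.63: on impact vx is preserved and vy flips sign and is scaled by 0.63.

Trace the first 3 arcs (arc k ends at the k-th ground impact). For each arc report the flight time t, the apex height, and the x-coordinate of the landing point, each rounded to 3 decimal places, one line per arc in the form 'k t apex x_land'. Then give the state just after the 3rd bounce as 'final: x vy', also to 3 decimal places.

Arc 1: start y=3.200, vy=16.070 → t=3.468, apex=16.376, x_land=46.123, impact vy=-17.915
  bounce: vy ← 0.63·17.915 = 11.287
Arc 2: start y=0.000, vy=11.287 → t=2.303, apex=6.500, x_land=76.759, impact vy=-11.287
  bounce: vy ← 0.63·11.287 = 7.111
Arc 3: start y=0.000, vy=7.111 → t=1.451, apex=2.580, x_land=96.059, impact vy=-7.111
  bounce: vy ← 0.63·7.111 = 4.480

1 3.468 16.376 46.123
2 2.303 6.500 76.759
3 1.451 2.580 96.059
final: 96.059 4.480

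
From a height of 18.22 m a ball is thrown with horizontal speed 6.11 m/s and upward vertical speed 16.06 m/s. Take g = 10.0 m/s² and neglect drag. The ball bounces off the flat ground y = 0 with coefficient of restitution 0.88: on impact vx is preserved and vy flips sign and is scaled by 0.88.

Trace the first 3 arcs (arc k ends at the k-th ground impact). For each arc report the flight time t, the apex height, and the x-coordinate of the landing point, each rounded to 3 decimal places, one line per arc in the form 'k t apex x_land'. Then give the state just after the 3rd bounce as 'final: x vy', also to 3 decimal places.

Arc 1: start y=18.220, vy=16.060 → t=4.101, apex=31.116, x_land=25.055, impact vy=-24.946
  bounce: vy ← 0.88·24.946 = 21.953
Arc 2: start y=0.000, vy=21.953 → t=4.391, apex=24.096, x_land=51.881, impact vy=-21.953
  bounce: vy ← 0.88·21.953 = 19.319
Arc 3: start y=0.000, vy=19.319 → t=3.864, apex=18.660, x_land=75.489, impact vy=-19.319
  bounce: vy ← 0.88·19.319 = 17.000

1 4.101 31.116 25.055
2 4.391 24.096 51.881
3 3.864 18.660 75.489
final: 75.489 17.000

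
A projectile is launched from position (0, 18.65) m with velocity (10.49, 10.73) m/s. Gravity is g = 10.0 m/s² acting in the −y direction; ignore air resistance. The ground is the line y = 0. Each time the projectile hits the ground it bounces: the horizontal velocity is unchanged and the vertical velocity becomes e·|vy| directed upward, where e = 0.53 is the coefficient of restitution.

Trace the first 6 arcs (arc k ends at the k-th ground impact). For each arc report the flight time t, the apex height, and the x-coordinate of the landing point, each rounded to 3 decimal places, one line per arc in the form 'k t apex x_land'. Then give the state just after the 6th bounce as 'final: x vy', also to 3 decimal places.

1 3.282 24.407 34.432
2 2.342 6.856 58.999
3 1.241 1.926 72.019
4 0.658 0.541 78.920
5 0.349 0.152 82.578
6 0.185 0.043 84.516
final: 84.516 0.490

Arc 1: start y=18.650, vy=10.730 → t=3.282, apex=24.407, x_land=34.432, impact vy=-22.094
  bounce: vy ← 0.53·22.094 = 11.710
Arc 2: start y=0.000, vy=11.710 → t=2.342, apex=6.856, x_land=58.999, impact vy=-11.710
  bounce: vy ← 0.53·11.710 = 6.206
Arc 3: start y=0.000, vy=6.206 → t=1.241, apex=1.926, x_land=72.019, impact vy=-6.206
  bounce: vy ← 0.53·6.206 = 3.289
Arc 4: start y=0.000, vy=3.289 → t=0.658, apex=0.541, x_land=78.920, impact vy=-3.289
  bounce: vy ← 0.53·3.289 = 1.743
Arc 5: start y=0.000, vy=1.743 → t=0.349, apex=0.152, x_land=82.578, impact vy=-1.743
  bounce: vy ← 0.53·1.743 = 0.924
Arc 6: start y=0.000, vy=0.924 → t=0.185, apex=0.043, x_land=84.516, impact vy=-0.924
  bounce: vy ← 0.53·0.924 = 0.490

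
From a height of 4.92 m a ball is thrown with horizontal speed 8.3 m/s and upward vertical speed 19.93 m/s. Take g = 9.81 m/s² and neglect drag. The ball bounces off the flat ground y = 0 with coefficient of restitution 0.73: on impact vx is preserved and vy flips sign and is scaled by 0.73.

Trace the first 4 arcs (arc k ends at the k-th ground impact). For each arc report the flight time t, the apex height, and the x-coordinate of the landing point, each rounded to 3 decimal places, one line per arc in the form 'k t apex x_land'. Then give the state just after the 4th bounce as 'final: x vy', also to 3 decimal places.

1 4.297 25.165 35.662
2 3.307 13.410 63.110
3 2.414 7.146 83.147
4 1.762 3.808 97.774
final: 97.774 6.310

Arc 1: start y=4.920, vy=19.930 → t=4.297, apex=25.165, x_land=35.662, impact vy=-22.220
  bounce: vy ← 0.73·22.220 = 16.221
Arc 2: start y=0.000, vy=16.221 → t=3.307, apex=13.410, x_land=63.110, impact vy=-16.221
  bounce: vy ← 0.73·16.221 = 11.841
Arc 3: start y=0.000, vy=11.841 → t=2.414, apex=7.146, x_land=83.147, impact vy=-11.841
  bounce: vy ← 0.73·11.841 = 8.644
Arc 4: start y=0.000, vy=8.644 → t=1.762, apex=3.808, x_land=97.774, impact vy=-8.644
  bounce: vy ← 0.73·8.644 = 6.310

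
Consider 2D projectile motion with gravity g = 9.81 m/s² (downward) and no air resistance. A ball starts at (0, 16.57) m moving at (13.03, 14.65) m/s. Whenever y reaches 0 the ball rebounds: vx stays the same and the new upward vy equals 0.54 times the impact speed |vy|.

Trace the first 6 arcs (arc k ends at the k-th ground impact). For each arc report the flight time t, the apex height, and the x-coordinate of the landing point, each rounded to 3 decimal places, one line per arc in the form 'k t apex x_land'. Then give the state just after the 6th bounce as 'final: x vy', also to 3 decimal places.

Arc 1: start y=16.570, vy=14.650 → t=3.862, apex=27.509, x_land=50.316, impact vy=-23.232
  bounce: vy ← 0.54·23.232 = 12.545
Arc 2: start y=0.000, vy=12.545 → t=2.558, apex=8.022, x_land=83.642, impact vy=-12.545
  bounce: vy ← 0.54·12.545 = 6.774
Arc 3: start y=0.000, vy=6.774 → t=1.381, apex=2.339, x_land=101.639, impact vy=-6.774
  bounce: vy ← 0.54·6.774 = 3.658
Arc 4: start y=0.000, vy=3.658 → t=0.746, apex=0.682, x_land=111.357, impact vy=-3.658
  bounce: vy ← 0.54·3.658 = 1.975
Arc 5: start y=0.000, vy=1.975 → t=0.403, apex=0.199, x_land=116.604, impact vy=-1.975
  bounce: vy ← 0.54·1.975 = 1.067
Arc 6: start y=0.000, vy=1.067 → t=0.217, apex=0.058, x_land=119.438, impact vy=-1.067
  bounce: vy ← 0.54·1.067 = 0.576

1 3.862 27.509 50.316
2 2.558 8.022 83.642
3 1.381 2.339 101.639
4 0.746 0.682 111.357
5 0.403 0.199 116.604
6 0.217 0.058 119.438
final: 119.438 0.576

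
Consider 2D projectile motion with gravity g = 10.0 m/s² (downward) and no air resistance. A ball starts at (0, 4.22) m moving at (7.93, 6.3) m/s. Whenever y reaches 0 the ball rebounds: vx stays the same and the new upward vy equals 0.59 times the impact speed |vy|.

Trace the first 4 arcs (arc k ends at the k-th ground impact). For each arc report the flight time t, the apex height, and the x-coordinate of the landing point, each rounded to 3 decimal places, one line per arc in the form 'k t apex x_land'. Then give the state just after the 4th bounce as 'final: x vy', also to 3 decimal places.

1 1.744 6.204 13.830
2 1.314 2.160 24.253
3 0.776 0.752 30.403
4 0.458 0.262 34.032
final: 34.032 1.350

Arc 1: start y=4.220, vy=6.300 → t=1.744, apex=6.204, x_land=13.830, impact vy=-11.140
  bounce: vy ← 0.59·11.140 = 6.572
Arc 2: start y=0.000, vy=6.572 → t=1.314, apex=2.160, x_land=24.253, impact vy=-6.572
  bounce: vy ← 0.59·6.572 = 3.878
Arc 3: start y=0.000, vy=3.878 → t=0.776, apex=0.752, x_land=30.403, impact vy=-3.878
  bounce: vy ← 0.59·3.878 = 2.288
Arc 4: start y=0.000, vy=2.288 → t=0.458, apex=0.262, x_land=34.032, impact vy=-2.288
  bounce: vy ← 0.59·2.288 = 1.350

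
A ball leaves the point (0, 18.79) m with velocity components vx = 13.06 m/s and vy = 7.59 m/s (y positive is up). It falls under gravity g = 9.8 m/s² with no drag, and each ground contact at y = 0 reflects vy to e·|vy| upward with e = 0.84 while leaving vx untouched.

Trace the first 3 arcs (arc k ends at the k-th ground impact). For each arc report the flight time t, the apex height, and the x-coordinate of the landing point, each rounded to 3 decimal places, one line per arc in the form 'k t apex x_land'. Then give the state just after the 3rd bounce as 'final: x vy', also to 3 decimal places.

1 2.880 21.729 37.617
2 3.538 15.332 83.821
3 2.972 10.818 122.632
final: 122.632 12.232

Arc 1: start y=18.790, vy=7.590 → t=2.880, apex=21.729, x_land=37.617, impact vy=-20.637
  bounce: vy ← 0.84·20.637 = 17.335
Arc 2: start y=0.000, vy=17.335 → t=3.538, apex=15.332, x_land=83.821, impact vy=-17.335
  bounce: vy ← 0.84·17.335 = 14.562
Arc 3: start y=0.000, vy=14.562 → t=2.972, apex=10.818, x_land=122.632, impact vy=-14.562
  bounce: vy ← 0.84·14.562 = 12.232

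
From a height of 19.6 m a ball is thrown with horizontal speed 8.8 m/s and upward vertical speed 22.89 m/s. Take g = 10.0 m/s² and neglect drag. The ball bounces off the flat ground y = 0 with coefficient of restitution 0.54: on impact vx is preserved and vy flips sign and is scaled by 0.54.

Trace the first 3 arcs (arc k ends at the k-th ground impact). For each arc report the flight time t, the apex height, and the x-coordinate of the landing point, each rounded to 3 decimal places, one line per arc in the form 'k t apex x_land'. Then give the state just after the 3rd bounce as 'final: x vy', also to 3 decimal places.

1 5.315 45.798 46.776
2 3.269 13.355 75.540
3 1.765 3.894 91.072
final: 91.072 4.766

Arc 1: start y=19.600, vy=22.890 → t=5.315, apex=45.798, x_land=46.776, impact vy=-30.265
  bounce: vy ← 0.54·30.265 = 16.343
Arc 2: start y=0.000, vy=16.343 → t=3.269, apex=13.355, x_land=75.540, impact vy=-16.343
  bounce: vy ← 0.54·16.343 = 8.825
Arc 3: start y=0.000, vy=8.825 → t=1.765, apex=3.894, x_land=91.072, impact vy=-8.825
  bounce: vy ← 0.54·8.825 = 4.766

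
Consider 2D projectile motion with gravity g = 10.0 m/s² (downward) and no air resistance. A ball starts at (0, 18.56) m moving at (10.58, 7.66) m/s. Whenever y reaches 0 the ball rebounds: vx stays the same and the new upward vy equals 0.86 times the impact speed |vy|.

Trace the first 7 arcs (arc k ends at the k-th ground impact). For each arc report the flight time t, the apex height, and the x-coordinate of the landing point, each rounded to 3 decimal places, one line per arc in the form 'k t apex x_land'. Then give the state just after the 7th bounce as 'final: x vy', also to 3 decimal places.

1 2.839 21.494 30.040
2 3.566 15.897 67.770
3 3.067 11.757 100.218
4 2.638 8.696 128.123
5 2.268 6.431 152.121
6 1.951 4.757 172.760
7 1.678 3.518 190.509
final: 190.509 7.214

Arc 1: start y=18.560, vy=7.660 → t=2.839, apex=21.494, x_land=30.040, impact vy=-20.733
  bounce: vy ← 0.86·20.733 = 17.831
Arc 2: start y=0.000, vy=17.831 → t=3.566, apex=15.897, x_land=67.770, impact vy=-17.831
  bounce: vy ← 0.86·17.831 = 15.334
Arc 3: start y=0.000, vy=15.334 → t=3.067, apex=11.757, x_land=100.218, impact vy=-15.334
  bounce: vy ← 0.86·15.334 = 13.188
Arc 4: start y=0.000, vy=13.188 → t=2.638, apex=8.696, x_land=128.123, impact vy=-13.188
  bounce: vy ← 0.86·13.188 = 11.341
Arc 5: start y=0.000, vy=11.341 → t=2.268, apex=6.431, x_land=152.121, impact vy=-11.341
  bounce: vy ← 0.86·11.341 = 9.754
Arc 6: start y=0.000, vy=9.754 → t=1.951, apex=4.757, x_land=172.760, impact vy=-9.754
  bounce: vy ← 0.86·9.754 = 8.388
Arc 7: start y=0.000, vy=8.388 → t=1.678, apex=3.518, x_land=190.509, impact vy=-8.388
  bounce: vy ← 0.86·8.388 = 7.214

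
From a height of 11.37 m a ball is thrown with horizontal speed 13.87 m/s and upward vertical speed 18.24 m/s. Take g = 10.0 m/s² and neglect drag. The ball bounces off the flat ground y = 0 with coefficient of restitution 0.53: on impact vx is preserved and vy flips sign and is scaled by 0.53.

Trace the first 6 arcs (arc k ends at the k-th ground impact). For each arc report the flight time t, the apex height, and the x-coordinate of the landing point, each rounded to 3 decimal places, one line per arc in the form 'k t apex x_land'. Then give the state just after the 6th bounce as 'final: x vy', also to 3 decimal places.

1 4.191 28.005 58.124
2 2.509 7.867 92.919
3 1.330 2.210 111.360
4 0.705 0.621 121.134
5 0.373 0.174 126.314
6 0.198 0.049 129.060
final: 129.060 0.525

Arc 1: start y=11.370, vy=18.240 → t=4.191, apex=28.005, x_land=58.124, impact vy=-23.666
  bounce: vy ← 0.53·23.666 = 12.543
Arc 2: start y=0.000, vy=12.543 → t=2.509, apex=7.867, x_land=92.919, impact vy=-12.543
  bounce: vy ← 0.53·12.543 = 6.648
Arc 3: start y=0.000, vy=6.648 → t=1.330, apex=2.210, x_land=111.360, impact vy=-6.648
  bounce: vy ← 0.53·6.648 = 3.523
Arc 4: start y=0.000, vy=3.523 → t=0.705, apex=0.621, x_land=121.134, impact vy=-3.523
  bounce: vy ← 0.53·3.523 = 1.867
Arc 5: start y=0.000, vy=1.867 → t=0.373, apex=0.174, x_land=126.314, impact vy=-1.867
  bounce: vy ← 0.53·1.867 = 0.990
Arc 6: start y=0.000, vy=0.990 → t=0.198, apex=0.049, x_land=129.060, impact vy=-0.990
  bounce: vy ← 0.53·0.990 = 0.525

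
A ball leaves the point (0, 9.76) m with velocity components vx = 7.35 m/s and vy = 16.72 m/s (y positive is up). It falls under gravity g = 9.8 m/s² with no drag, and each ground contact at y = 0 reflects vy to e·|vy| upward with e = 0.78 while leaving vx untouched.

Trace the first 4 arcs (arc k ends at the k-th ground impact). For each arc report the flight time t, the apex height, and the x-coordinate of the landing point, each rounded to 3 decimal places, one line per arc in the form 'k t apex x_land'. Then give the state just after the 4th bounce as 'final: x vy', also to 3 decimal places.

Arc 1: start y=9.760, vy=16.720 → t=3.920, apex=24.023, x_land=28.814, impact vy=-21.699
  bounce: vy ← 0.78·21.699 = 16.925
Arc 2: start y=0.000, vy=16.925 → t=3.454, apex=14.616, x_land=54.202, impact vy=-16.925
  bounce: vy ← 0.78·16.925 = 13.202
Arc 3: start y=0.000, vy=13.202 → t=2.694, apex=8.892, x_land=74.005, impact vy=-13.202
  bounce: vy ← 0.78·13.202 = 10.297
Arc 4: start y=0.000, vy=10.297 → t=2.102, apex=5.410, x_land=89.451, impact vy=-10.297
  bounce: vy ← 0.78·10.297 = 8.032

1 3.920 24.023 28.814
2 3.454 14.616 54.202
3 2.694 8.892 74.005
4 2.102 5.410 89.451
final: 89.451 8.032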